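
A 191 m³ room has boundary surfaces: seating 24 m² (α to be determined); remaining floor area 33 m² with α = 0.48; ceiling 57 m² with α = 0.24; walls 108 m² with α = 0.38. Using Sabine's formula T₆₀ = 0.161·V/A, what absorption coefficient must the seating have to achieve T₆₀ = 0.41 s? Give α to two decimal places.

A = 0.161·V/T₆₀ = 0.161·191/0.41 = 75.00 m² sabins.
Absorption from the other surfaces = 33·0.48 + 57·0.24 + 108·0.38 = 70.56 m², so the seating must supply 4.44 m² over 24 m².
α = 4.44/24 = 0.185.

0.19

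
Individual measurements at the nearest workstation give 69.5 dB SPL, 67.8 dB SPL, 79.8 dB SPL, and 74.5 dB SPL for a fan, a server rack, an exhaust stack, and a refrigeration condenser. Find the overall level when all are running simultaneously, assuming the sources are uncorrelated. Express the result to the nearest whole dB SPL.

For uncorrelated sources the intensities add, so convert each level to linear form, sum, and take 10·log₁₀ of the total.
Σ 10^(L/10) = 10^(69.5/10) + 10^(67.8/10) + 10^(79.8/10) + 10^(74.5/10) = 1.386e+08.
L_total = 10·log₁₀(1.386e+08) = 81.42 dB SPL.

81 dB SPL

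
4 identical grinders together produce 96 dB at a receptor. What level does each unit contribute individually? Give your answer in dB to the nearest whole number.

For N identical incoherent sources L_total = L₁ + 10·log₁₀ N, so L₁ = 96 − 10·log₁₀(4) = 96 − 6.021.

90 dB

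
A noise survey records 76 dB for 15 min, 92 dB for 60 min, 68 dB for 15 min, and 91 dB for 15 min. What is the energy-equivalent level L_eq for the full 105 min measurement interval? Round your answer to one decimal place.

90.4 dB

The energy average is taken in the linear domain: L_eq = 10·log₁₀[(Σ tᵢ·10^(Lᵢ/10))/T], T = 105 min.
Σ tᵢ·10^(Lᵢ/10) = 15·10^(76/10) + 60·10^(92/10) + 15·10^(68/10) + 15·10^(91/10) = 1.147e+11.
L_eq = 10·log₁₀(1.147e+11/105) = 90.38 dB.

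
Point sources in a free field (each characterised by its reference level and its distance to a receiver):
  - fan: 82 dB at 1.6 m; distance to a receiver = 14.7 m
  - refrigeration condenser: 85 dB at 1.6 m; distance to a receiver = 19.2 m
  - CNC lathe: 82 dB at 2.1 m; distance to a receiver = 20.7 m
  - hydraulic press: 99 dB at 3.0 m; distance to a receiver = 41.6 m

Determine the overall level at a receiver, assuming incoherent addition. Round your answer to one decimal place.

76.7 dB

Apply inverse-square spreading to bring every level to the receiver, then sum 10^(L/10).
fan: 82 − 20·log₁₀(14.7/1.6) = 82 − 19.26 = 62.74 dB.
refrigeration condenser: 85 − 20·log₁₀(19.2/1.6) = 85 − 21.58 = 63.42 dB.
CNC lathe: 82 − 20·log₁₀(20.7/2.1) = 82 − 19.88 = 62.12 dB.
hydraulic press: 99 − 20·log₁₀(41.6/3.0) = 99 − 22.84 = 76.16 dB.
Σ 10^(L/10) = 4.701e+07 → L_total = 10·log₁₀(4.701e+07) = 76.72 dB.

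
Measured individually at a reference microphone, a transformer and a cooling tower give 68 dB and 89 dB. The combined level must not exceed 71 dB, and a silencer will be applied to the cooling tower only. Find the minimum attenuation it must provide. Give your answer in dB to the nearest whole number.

21 dB

The untreated sources together contribute 10^(68/10) = 6.310e+06, i.e. 68.00 dB.
The limit corresponds to 10^(71/10) = 1.259e+07; subtracting the fixed part leaves 6.280e+06 for the cooling tower, i.e. 67.98 dB.
Required insertion loss = 89 − 67.98 = 21.02 dB.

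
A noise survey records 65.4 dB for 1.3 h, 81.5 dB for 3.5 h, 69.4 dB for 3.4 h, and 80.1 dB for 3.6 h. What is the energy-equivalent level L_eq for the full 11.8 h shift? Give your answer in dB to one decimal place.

The energy average is taken in the linear domain: L_eq = 10·log₁₀[(Σ tᵢ·10^(Lᵢ/10))/T], T = 11.8 h.
Σ tᵢ·10^(Lᵢ/10) = 1.3·10^(65.4/10) + 3.5·10^(81.5/10) + 3.4·10^(69.4/10) + 3.6·10^(80.1/10) = 8.969e+08.
L_eq = 10·log₁₀(8.969e+08/11.8) = 78.81 dB.

78.8 dB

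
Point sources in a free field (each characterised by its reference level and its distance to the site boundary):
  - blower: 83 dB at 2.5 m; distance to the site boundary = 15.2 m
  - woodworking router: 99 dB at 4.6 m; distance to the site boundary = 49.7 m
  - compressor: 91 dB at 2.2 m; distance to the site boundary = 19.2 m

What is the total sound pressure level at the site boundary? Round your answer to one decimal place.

79.5 dB

Propagate each source to the receiver with L = L_ref − 20·log₁₀(r/r_ref), then add intensities.
blower: 83 − 20·log₁₀(15.2/2.5) = 83 − 15.68 = 67.32 dB.
woodworking router: 99 − 20·log₁₀(49.7/4.6) = 99 − 20.67 = 78.33 dB.
compressor: 91 − 20·log₁₀(19.2/2.2) = 91 − 18.82 = 72.18 dB.
Σ 10^(L/10) = 8.997e+07 → L_total = 10·log₁₀(8.997e+07) = 79.54 dB.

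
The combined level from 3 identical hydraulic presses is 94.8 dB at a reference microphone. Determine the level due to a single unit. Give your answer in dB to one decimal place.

90.0 dB

Dividing the total intensity by 3 lowers the level by 10·log₁₀ 3 = 4.771 dB: L₁ = 94.8 − 4.771.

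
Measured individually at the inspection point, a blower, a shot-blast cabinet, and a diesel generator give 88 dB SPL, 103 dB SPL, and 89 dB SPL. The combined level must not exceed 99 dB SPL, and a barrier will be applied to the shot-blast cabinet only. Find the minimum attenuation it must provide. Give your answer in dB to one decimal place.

The untreated sources together contribute 10^(88/10) + 10^(89/10) = 1.425e+09, i.e. 91.54 dB SPL.
The limit corresponds to 10^(99/10) = 7.943e+09; subtracting the fixed part leaves 6.518e+09 for the shot-blast cabinet, i.e. 98.14 dB SPL.
So the shot-blast cabinet must be reduced from 103 to 98.14 dB SPL: IL = 4.86 dB.

4.9 dB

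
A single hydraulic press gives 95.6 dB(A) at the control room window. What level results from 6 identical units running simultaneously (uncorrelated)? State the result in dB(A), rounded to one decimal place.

103.4 dB(A)

With 6 equal, uncorrelated contributions the intensity is 6× that of one unit, giving a rise of 10·log₁₀ 6.
L_total = 95.6 + 10·log₁₀(6) = 95.6 + 7.782 = 103.38 dB(A).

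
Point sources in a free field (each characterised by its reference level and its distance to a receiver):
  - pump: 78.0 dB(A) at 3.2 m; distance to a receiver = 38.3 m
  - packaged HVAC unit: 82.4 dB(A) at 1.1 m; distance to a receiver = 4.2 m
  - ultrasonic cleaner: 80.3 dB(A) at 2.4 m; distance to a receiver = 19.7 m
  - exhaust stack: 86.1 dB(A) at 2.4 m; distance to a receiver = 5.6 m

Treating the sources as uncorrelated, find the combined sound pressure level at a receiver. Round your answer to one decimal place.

Apply inverse-square spreading to bring every level to the receiver, then sum 10^(L/10).
pump: 78.0 − 20·log₁₀(38.3/3.2) = 78.0 − 21.56 = 56.44 dB(A).
packaged HVAC unit: 82.4 − 20·log₁₀(4.2/1.1) = 82.4 − 11.64 = 70.76 dB(A).
ultrasonic cleaner: 80.3 − 20·log₁₀(19.7/2.4) = 80.3 − 18.29 = 62.01 dB(A).
exhaust stack: 86.1 − 20·log₁₀(5.6/2.4) = 86.1 − 7.36 = 78.74 dB(A).
Σ 10^(L/10) = 8.878e+07 → L_total = 10·log₁₀(8.878e+07) = 79.48 dB(A).

79.5 dB(A)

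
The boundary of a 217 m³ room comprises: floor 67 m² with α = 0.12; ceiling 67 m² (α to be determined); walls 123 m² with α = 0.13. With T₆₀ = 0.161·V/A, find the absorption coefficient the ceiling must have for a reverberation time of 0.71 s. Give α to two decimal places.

Required total absorption A = 0.161·217/0.71 = 49.21 m².
Absorption from the other surfaces = 67·0.12 + 123·0.13 = 24.03 m², so the ceiling must supply 25.18 m² over 67 m².
α = 25.18/67 = 0.376.

0.38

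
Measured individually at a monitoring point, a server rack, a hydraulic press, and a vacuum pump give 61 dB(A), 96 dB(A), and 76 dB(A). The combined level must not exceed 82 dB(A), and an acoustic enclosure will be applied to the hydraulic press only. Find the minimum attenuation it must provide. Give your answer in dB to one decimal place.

The untreated sources together contribute 10^(61/10) + 10^(76/10) = 4.107e+07, i.e. 76.14 dB(A).
To meet 82 dB(A) overall, the treated hydraulic press may contribute at most 10^(82/10) − 4.107e+07 = 1.174e+08, i.e. 80.70 dB(A).
So the hydraulic press must be reduced from 96 to 80.70 dB(A): IL = 15.30 dB.

15.3 dB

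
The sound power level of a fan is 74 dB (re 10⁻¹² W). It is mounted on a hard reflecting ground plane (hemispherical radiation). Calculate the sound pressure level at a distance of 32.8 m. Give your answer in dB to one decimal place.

Free-field hemispherical radiation: L_p = L_w − 10·log₁₀(2π·r²), r = 32.8 m.
2π·r² = 6760 m², 10·log₁₀ of that is 38.299 dB.
L_p = 74 − 38.299 = 35.70 dB.

35.7 dB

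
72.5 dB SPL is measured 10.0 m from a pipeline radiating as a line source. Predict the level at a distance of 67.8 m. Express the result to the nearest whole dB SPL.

Line-source attenuation: ΔL = 10·log₁₀(r₂/r₁) = 10·log₁₀(67.8/10.0) = 8.312 dB.
L₂ = 72.5 − 10·log₁₀(67.8/10.0) = 72.5 − 8.312 = 64.19 dB SPL.

64 dB SPL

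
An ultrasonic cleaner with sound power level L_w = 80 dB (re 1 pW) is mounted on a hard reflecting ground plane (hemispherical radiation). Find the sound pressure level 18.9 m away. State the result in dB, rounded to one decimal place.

L_p = L_w − 10·log₁₀(2π·r²) with r = 18.9 m.
2π·r² = 2244 m², 10·log₁₀ of that is 33.511 dB.
L_p = 80 − 33.511 = 46.49 dB.

46.5 dB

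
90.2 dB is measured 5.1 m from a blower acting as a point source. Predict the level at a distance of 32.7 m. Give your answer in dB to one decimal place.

Point-source attenuation: ΔL = 20·log₁₀(r₂/r₁) = 20·log₁₀(32.7/5.1) = 16.140 dB.
L₂ = 90.2 − 20·log₁₀(32.7/5.1) = 90.2 − 16.140 = 74.06 dB.

74.1 dB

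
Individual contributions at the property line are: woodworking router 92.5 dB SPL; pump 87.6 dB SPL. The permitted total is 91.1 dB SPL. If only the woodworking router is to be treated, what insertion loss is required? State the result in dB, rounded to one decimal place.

Everything except the woodworking router sums to 10^(87.6/10) = 5.754e+08 in linear terms, 87.60 dB SPL.
To meet 91.1 dB SPL overall, the treated woodworking router may contribute at most 10^(91.1/10) − 5.754e+08 = 7.128e+08, i.e. 88.53 dB SPL.
Required insertion loss = 92.5 − 88.53 = 3.97 dB.

4.0 dB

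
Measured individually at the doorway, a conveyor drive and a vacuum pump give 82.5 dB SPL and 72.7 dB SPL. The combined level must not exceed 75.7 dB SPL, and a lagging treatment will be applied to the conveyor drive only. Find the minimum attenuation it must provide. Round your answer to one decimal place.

9.8 dB

The untreated sources together contribute 10^(72.7/10) = 1.862e+07, i.e. 72.70 dB SPL.
The limit corresponds to 10^(75.7/10) = 3.715e+07; subtracting the fixed part leaves 1.853e+07 for the conveyor drive, i.e. 72.68 dB SPL.
Required insertion loss = 82.5 − 72.68 = 9.82 dB.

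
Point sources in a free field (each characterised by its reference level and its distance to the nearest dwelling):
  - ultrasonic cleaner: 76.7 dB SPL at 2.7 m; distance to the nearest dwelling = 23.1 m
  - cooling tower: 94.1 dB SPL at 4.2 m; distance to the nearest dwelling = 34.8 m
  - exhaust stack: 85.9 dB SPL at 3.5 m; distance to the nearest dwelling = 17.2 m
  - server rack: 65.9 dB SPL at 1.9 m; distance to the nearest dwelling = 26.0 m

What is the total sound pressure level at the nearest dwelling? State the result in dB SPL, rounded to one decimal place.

First find each source's level at the receiver (point-source: −20·log₁₀(r/r_ref)), then combine on an intensity basis.
ultrasonic cleaner: 76.7 − 20·log₁₀(23.1/2.7) = 76.7 − 18.64 = 58.06 dB SPL.
cooling tower: 94.1 − 20·log₁₀(34.8/4.2) = 94.1 − 18.37 = 75.73 dB SPL.
exhaust stack: 85.9 − 20·log₁₀(17.2/3.5) = 85.9 − 13.83 = 72.07 dB SPL.
server rack: 65.9 − 20·log₁₀(26.0/1.9) = 65.9 − 22.72 = 43.18 dB SPL.
Σ 10^(L/10) = 5.421e+07 → L_total = 10·log₁₀(5.421e+07) = 77.34 dB SPL.

77.3 dB SPL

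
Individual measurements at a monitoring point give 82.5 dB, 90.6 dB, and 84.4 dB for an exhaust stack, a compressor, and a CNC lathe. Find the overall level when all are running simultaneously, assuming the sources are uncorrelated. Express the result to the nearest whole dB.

92 dB

For uncorrelated sources the intensities add, so convert each level to linear form, sum, and take 10·log₁₀ of the total.
Σ 10^(L/10) = 10^(82.5/10) + 10^(90.6/10) + 10^(84.4/10) = 1.601e+09.
L_total = 10·log₁₀(1.601e+09) = 92.05 dB.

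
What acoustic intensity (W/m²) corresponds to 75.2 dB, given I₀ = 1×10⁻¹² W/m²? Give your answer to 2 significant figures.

I/I₀ = 10^(75.2/10) = 3.311e+07, so I = 3.311e+07 × 10⁻¹² W/m².

3.3e-05 W/m²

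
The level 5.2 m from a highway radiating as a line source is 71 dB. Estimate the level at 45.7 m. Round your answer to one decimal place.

Cylindrical spreading from a line source gives a 10·log₁₀(r₂/r₁) drop.
L₂ = 71 − 10·log₁₀(45.7/5.2) = 71 − 9.439 = 61.56 dB.

61.6 dB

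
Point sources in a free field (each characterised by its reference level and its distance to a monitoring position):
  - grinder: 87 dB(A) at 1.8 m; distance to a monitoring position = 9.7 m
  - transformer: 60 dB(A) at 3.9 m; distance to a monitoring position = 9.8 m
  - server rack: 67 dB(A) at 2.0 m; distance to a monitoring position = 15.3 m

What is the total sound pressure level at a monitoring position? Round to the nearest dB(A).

First find each source's level at the receiver (point-source: −20·log₁₀(r/r_ref)), then combine on an intensity basis.
grinder: 87 − 20·log₁₀(9.7/1.8) = 87 − 14.63 = 72.37 dB(A).
transformer: 60 − 20·log₁₀(9.8/3.9) = 60 − 8.00 = 52.00 dB(A).
server rack: 67 − 20·log₁₀(15.3/2.0) = 67 − 17.67 = 49.33 dB(A).
Σ 10^(L/10) = 1.750e+07 → L_total = 10·log₁₀(1.750e+07) = 72.43 dB(A).

72 dB(A)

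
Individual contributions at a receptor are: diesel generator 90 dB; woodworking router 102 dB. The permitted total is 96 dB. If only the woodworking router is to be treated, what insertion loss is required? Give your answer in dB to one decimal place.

7.3 dB

The untreated sources together contribute 10^(90/10) = 1.000e+09, i.e. 90.00 dB.
The limit corresponds to 10^(96/10) = 3.981e+09; subtracting the fixed part leaves 2.981e+09 for the woodworking router, i.e. 94.74 dB.
So the woodworking router must be reduced from 102 to 94.74 dB: IL = 7.26 dB.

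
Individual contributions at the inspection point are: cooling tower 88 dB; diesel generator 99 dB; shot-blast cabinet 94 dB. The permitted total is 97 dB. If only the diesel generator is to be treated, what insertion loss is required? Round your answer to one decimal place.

6.3 dB

The untreated sources together contribute 10^(88/10) + 10^(94/10) = 3.143e+09, i.e. 94.97 dB.
To meet 97 dB overall, the treated diesel generator may contribute at most 10^(97/10) − 3.143e+09 = 1.869e+09, i.e. 92.72 dB.
Required insertion loss = 99 − 92.72 = 6.28 dB.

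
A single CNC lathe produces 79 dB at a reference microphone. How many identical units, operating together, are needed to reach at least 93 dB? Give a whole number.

26

Need L₁ + 10·log₁₀ N ≥ 93, i.e. log₁₀ N ≥ 1.40.
N ≥ 10^(14.0/10) = 25.119, so N = 26.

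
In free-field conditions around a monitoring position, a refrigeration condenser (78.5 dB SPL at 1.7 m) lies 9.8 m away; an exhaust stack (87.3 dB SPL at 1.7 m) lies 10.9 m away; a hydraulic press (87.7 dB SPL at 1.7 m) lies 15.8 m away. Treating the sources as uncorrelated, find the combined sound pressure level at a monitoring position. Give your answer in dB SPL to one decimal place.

Apply inverse-square spreading to bring every level to the receiver, then sum 10^(L/10).
refrigeration condenser: 78.5 − 20·log₁₀(9.8/1.7) = 78.5 − 15.22 = 63.28 dB SPL.
exhaust stack: 87.3 − 20·log₁₀(10.9/1.7) = 87.3 − 16.14 = 71.16 dB SPL.
hydraulic press: 87.7 − 20·log₁₀(15.8/1.7) = 87.7 − 19.36 = 68.34 dB SPL.
Σ 10^(L/10) = 2.201e+07 → L_total = 10·log₁₀(2.201e+07) = 73.43 dB SPL.

73.4 dB SPL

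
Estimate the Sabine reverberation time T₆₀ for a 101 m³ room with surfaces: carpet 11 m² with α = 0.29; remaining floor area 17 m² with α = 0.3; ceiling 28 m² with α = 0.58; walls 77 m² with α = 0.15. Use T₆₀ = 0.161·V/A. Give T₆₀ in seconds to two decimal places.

Summing Sᵢαᵢ: 11·0.29 + 17·0.3 + 28·0.58 + 77·0.15 = 36.08 m².
T₆₀ = 0.161 × 101 / 36.08 = 0.451 s.

0.45 s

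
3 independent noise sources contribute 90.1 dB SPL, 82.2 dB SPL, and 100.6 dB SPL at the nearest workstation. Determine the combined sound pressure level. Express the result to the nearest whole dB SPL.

101 dB SPL

For uncorrelated sources the intensities add, so convert each level to linear form, sum, and take 10·log₁₀ of the total.
Σ 10^(L/10) = 10^(90.1/10) + 10^(82.2/10) + 10^(100.6/10) = 1.267e+10.
L_total = 10·log₁₀(1.267e+10) = 101.03 dB SPL.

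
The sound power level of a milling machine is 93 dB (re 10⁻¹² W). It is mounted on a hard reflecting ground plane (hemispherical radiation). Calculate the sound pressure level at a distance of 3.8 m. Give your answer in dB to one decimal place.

The power spreads over a hemisphere of area 2π·r², so L_p = L_w − 10·log₁₀(2π·r²).
2π·r² = 90.73 m², 10·log₁₀ of that is 19.577 dB.
L_p = 93 − 19.577 = 73.42 dB.

73.4 dB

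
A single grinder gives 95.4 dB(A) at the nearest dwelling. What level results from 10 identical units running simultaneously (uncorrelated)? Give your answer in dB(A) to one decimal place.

105.4 dB(A)

N identical incoherent sources raise the level by 10·log₁₀ N.
L_total = 95.4 + 10·log₁₀(10) = 95.4 + 10.000 = 105.40 dB(A).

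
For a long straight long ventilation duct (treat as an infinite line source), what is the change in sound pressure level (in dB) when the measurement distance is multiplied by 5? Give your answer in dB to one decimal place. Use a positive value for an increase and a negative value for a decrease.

-7.0 dB

A line source loses 3 dB per doubling of distance; generally ΔL = −10·log₁₀(r₂/r₁).
ΔL = −10·log₁₀(5) = -6.99 dB.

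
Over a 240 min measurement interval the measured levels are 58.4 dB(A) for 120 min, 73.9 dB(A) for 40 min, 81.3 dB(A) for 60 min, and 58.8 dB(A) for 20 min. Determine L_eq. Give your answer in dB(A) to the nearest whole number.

Weight each interval's intensity by its duration and average over T = 240 min:
Σ tᵢ·10^(Lᵢ/10) = 120·10^(58.4/10) + 40·10^(73.9/10) + 60·10^(81.3/10) + 20·10^(58.8/10) = 9.174e+09.
L_eq = 10·log₁₀(9.174e+09/240) = 75.82 dB(A).

76 dB(A)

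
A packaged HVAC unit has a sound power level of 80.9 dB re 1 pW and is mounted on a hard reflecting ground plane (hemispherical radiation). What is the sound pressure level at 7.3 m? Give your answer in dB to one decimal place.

55.7 dB

L_p = L_w − 10·log₁₀(2π·r²) with r = 7.3 m.
2π·r² = 334.8 m², 10·log₁₀ of that is 25.248 dB.
L_p = 80.9 − 25.248 = 55.65 dB.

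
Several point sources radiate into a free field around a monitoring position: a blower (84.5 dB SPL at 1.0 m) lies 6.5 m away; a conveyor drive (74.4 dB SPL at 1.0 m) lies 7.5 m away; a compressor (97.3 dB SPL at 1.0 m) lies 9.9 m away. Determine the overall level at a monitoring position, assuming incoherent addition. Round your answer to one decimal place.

77.9 dB SPL

First find each source's level at the receiver (point-source: −20·log₁₀(r/r_ref)), then combine on an intensity basis.
blower: 84.5 − 20·log₁₀(6.5/1.0) = 84.5 − 16.26 = 68.24 dB SPL.
conveyor drive: 74.4 − 20·log₁₀(7.5/1.0) = 74.4 − 17.50 = 56.90 dB SPL.
compressor: 97.3 − 20·log₁₀(9.9/1.0) = 97.3 − 19.91 = 77.39 dB SPL.
Σ 10^(L/10) = 6.195e+07 → L_total = 10·log₁₀(6.195e+07) = 77.92 dB SPL.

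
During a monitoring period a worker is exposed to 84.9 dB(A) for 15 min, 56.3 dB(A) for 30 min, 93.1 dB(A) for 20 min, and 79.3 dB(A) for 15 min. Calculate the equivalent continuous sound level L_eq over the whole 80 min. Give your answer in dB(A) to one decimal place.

The energy average is taken in the linear domain: L_eq = 10·log₁₀[(Σ tᵢ·10^(Lᵢ/10))/T], T = 80 min.
Σ tᵢ·10^(Lᵢ/10) = 15·10^(84.9/10) + 30·10^(56.3/10) + 20·10^(93.1/10) + 15·10^(79.3/10) = 4.676e+10.
L_eq = 10·log₁₀(4.676e+10/80) = 87.67 dB(A).

87.7 dB(A)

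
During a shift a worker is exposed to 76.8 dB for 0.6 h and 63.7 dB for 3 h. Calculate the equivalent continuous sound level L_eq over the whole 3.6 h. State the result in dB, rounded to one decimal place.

70.0 dB

Weight each interval's intensity by its duration and average over T = 3.6 h:
Σ tᵢ·10^(Lᵢ/10) = 0.6·10^(76.8/10) + 3·10^(63.7/10) = 3.575e+07.
L_eq = 10·log₁₀(3.575e+07/3.6) = 69.97 dB.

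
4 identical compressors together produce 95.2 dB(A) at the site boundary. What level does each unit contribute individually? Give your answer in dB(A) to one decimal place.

4 equal contributions raise the level by 10·log₁₀ 4 = 6.021 dB, so each unit alone gives 95.2 − 6.021.

89.2 dB(A)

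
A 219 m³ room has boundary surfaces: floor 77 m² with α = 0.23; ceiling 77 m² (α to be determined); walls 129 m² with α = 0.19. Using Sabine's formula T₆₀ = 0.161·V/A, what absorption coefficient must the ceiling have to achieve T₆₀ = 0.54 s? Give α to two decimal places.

0.30

A = 0.161·V/T₆₀ = 0.161·219/0.54 = 65.29 m² sabins.
Absorption from the other surfaces = 77·0.23 + 129·0.19 = 42.22 m², so the ceiling must supply 23.07 m² over 77 m².
α = 23.07/77 = 0.300.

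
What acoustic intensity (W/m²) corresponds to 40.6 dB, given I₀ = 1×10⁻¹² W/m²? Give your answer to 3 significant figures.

1.15e-08 W/m²

L = 10·log₁₀(I/I₀) ⇒ I = I₀·10^(L/10) = 10⁻¹² × 10^4.06.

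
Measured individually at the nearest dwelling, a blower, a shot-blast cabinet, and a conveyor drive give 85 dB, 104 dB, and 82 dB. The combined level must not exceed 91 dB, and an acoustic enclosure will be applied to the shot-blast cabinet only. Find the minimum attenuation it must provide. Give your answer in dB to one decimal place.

Fixed contribution from the other sources: Σ 10^(L/10) = 10^(85/10) + 10^(82/10) = 4.747e+08 (86.76 dB).
The limit corresponds to 10^(91/10) = 1.259e+09; subtracting the fixed part leaves 7.842e+08 for the shot-blast cabinet, i.e. 88.94 dB.
So the shot-blast cabinet must be reduced from 104 to 88.94 dB: IL = 15.06 dB.

15.1 dB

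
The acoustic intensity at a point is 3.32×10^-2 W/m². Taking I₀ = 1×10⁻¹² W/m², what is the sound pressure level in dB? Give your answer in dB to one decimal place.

I/I₀ = 3.32×10^-2/10⁻¹² = 3.32×10^10, and L = 10·log₁₀(I/I₀).
L = 10·(0.5211 + 10) = 105.21 dB.

105.2 dB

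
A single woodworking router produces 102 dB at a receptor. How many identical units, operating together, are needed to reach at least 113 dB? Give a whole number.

The shortfall is 113 − 102 = 11.0 dB, and N units add 10·log₁₀ N, so need 10·log₁₀ N ≥ 11.0.
N ≥ 10^(11.0/10) = 12.589, so N = 13.

13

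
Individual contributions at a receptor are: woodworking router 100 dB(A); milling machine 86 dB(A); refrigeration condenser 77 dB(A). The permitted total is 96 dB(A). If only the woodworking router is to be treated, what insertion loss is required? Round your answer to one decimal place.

Fixed contribution from the other sources: Σ 10^(L/10) = 10^(86/10) + 10^(77/10) = 4.482e+08 (86.51 dB(A)).
The limit corresponds to 10^(96/10) = 3.981e+09; subtracting the fixed part leaves 3.533e+09 for the woodworking router, i.e. 95.48 dB(A).
So the woodworking router must be reduced from 100 to 95.48 dB(A): IL = 4.52 dB.

4.5 dB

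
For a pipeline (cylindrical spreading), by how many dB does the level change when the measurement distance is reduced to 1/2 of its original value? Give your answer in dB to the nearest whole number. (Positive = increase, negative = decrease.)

With cylindrical spreading the level changes by −10·log₁₀(r₂/r₁).
ΔL = −10·log₁₀(0.5) = +3.01 dB.

+3 dB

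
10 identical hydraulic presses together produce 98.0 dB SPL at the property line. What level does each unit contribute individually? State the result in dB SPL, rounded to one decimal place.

88.0 dB SPL

For N identical incoherent sources L_total = L₁ + 10·log₁₀ N, so L₁ = 98.0 − 10·log₁₀(10) = 98.0 − 10.000.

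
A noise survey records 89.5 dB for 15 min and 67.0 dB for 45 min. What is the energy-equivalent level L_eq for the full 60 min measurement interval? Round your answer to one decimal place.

Weight each interval's intensity by its duration and average over T = 60 min:
Σ tᵢ·10^(Lᵢ/10) = 15·10^(89.5/10) + 45·10^(67.0/10) = 1.359e+10.
L_eq = 10·log₁₀(1.359e+10/60) = 83.55 dB.

83.6 dB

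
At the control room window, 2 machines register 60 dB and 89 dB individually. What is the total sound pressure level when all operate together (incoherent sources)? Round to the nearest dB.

For uncorrelated sources the intensities add, so convert each level to linear form, sum, and take 10·log₁₀ of the total.
Σ 10^(L/10) = 10^(60/10) + 10^(89/10) = 7.953e+08.
L_total = 10·log₁₀(7.953e+08) = 89.01 dB.

89 dB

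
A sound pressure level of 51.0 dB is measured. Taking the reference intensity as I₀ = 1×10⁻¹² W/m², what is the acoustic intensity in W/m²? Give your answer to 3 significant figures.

1.26e-07 W/m²

I = I₀·10^(L/10) = 10⁻¹² × 10^(51.0/10) = 10^(-6.900).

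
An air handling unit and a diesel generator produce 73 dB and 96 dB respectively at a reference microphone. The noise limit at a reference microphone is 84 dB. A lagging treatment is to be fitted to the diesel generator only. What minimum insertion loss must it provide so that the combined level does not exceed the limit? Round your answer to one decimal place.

12.4 dB

Fixed contribution from the other source: Σ 10^(L/10) = 10^(73/10) = 1.995e+07 (73.00 dB).
The limit corresponds to 10^(84/10) = 2.512e+08; subtracting the fixed part leaves 2.312e+08 for the diesel generator, i.e. 83.64 dB.
So the diesel generator must be reduced from 96 to 83.64 dB: IL = 12.36 dB.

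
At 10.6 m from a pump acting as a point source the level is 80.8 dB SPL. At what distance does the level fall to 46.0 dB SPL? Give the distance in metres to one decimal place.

The 34.8 dB drop corresponds to a distance ratio of 10^(34.8/20) for a point source.
r₂ = 10.6·10^((80.8−46.0)/20) = 10.6·10^(34.8/20) = 582.51 m.

582.5 m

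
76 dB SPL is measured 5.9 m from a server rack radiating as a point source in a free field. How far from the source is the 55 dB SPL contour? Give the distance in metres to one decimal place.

66.2 m

Point-source spreading drops the level by 20·log₁₀(r₂/r₁); inverting, r₂/r₁ = 10^(ΔL/20).
r₂ = 5.9·10^((76−55)/20) = 5.9·10^(21.0/20) = 66.20 m.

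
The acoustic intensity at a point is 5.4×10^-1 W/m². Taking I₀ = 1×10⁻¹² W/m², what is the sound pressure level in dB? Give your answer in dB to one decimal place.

117.3 dB

Dividing by I₀ shifts the exponent by 12: I/I₀ = 5.4×10^11.
L = 10·(0.7324 + 11) = 117.32 dB.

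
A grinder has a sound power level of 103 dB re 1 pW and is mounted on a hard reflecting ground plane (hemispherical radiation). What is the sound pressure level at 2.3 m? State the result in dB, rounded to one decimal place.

Free-field hemispherical radiation: L_p = L_w − 10·log₁₀(2π·r²), r = 2.3 m.
2π·r² = 33.24 m², 10·log₁₀ of that is 15.216 dB.
L_p = 103 − 15.216 = 87.78 dB.

87.8 dB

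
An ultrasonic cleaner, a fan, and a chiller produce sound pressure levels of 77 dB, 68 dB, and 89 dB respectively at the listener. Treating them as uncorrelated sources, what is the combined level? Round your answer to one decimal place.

For uncorrelated sources the intensities add, so convert each level to linear form, sum, and take 10·log₁₀ of the total.
Σ 10^(L/10) = 10^(77/10) + 10^(68/10) + 10^(89/10) = 8.508e+08.
L_total = 10·log₁₀(8.508e+08) = 89.30 dB.

89.3 dB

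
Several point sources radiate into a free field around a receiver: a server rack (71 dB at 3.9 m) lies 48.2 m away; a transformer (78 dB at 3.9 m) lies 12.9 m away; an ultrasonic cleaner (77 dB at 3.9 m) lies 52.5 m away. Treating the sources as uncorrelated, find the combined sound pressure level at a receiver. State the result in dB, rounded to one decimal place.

67.9 dB

First find each source's level at the receiver (point-source: −20·log₁₀(r/r_ref)), then combine on an intensity basis.
server rack: 71 − 20·log₁₀(48.2/3.9) = 71 − 21.84 = 49.16 dB.
transformer: 78 − 20·log₁₀(12.9/3.9) = 78 − 10.39 = 67.61 dB.
ultrasonic cleaner: 77 − 20·log₁₀(52.5/3.9) = 77 − 22.58 = 54.42 dB.
Σ 10^(L/10) = 6.126e+06 → L_total = 10·log₁₀(6.126e+06) = 67.87 dB.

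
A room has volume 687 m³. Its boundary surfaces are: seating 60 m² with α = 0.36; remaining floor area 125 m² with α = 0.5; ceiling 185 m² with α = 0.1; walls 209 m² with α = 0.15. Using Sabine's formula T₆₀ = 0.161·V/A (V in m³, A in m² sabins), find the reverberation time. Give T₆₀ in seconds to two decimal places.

A = Σ Sᵢαᵢ = 60·0.36 + 125·0.5 + 185·0.1 + 209·0.15 = 133.95 m².
T₆₀ = 0.161 × 687 / 133.95 = 0.826 s.

0.83 s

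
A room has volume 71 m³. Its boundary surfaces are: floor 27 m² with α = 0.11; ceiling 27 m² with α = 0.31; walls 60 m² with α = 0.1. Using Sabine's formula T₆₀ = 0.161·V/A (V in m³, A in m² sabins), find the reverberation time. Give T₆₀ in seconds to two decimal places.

Summing Sᵢαᵢ: 27·0.11 + 27·0.31 + 60·0.1 = 17.34 m².
T₆₀ = 0.161 × 71 / 17.34 = 0.659 s.

0.66 s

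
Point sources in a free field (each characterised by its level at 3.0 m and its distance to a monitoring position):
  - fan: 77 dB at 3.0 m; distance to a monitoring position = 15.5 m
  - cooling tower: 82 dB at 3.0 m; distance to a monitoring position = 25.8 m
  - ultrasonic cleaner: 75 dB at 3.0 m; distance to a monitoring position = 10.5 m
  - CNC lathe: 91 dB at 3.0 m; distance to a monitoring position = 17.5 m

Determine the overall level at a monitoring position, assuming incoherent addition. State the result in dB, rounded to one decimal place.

76.4 dB

First find each source's level at the receiver (point-source: −20·log₁₀(r/r_ref)), then combine on an intensity basis.
fan: 77 − 20·log₁₀(15.5/3.0) = 77 − 14.26 = 62.74 dB.
cooling tower: 82 − 20·log₁₀(25.8/3.0) = 82 − 18.69 = 63.31 dB.
ultrasonic cleaner: 75 − 20·log₁₀(10.5/3.0) = 75 − 10.88 = 64.12 dB.
CNC lathe: 91 − 20·log₁₀(17.5/3.0) = 91 − 15.32 = 75.68 dB.
Σ 10^(L/10) = 4.360e+07 → L_total = 10·log₁₀(4.360e+07) = 76.39 dB.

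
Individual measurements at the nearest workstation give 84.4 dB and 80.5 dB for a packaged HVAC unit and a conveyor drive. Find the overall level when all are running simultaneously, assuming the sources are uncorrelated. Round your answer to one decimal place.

For uncorrelated sources the intensities add, so convert each level to linear form, sum, and take 10·log₁₀ of the total.
Σ 10^(L/10) = 10^(84.4/10) + 10^(80.5/10) = 3.876e+08.
L_total = 10·log₁₀(3.876e+08) = 85.88 dB.

85.9 dB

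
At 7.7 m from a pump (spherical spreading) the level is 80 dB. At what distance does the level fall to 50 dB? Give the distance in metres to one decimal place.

For a point source L₁ − L₂ = 20·log₁₀(r₂/r₁), so r₂ = r₁·10^((L₁−L₂)/20).
r₂ = 7.7·10^((80−50)/20) = 7.7·10^(30.0/20) = 243.50 m.

243.5 m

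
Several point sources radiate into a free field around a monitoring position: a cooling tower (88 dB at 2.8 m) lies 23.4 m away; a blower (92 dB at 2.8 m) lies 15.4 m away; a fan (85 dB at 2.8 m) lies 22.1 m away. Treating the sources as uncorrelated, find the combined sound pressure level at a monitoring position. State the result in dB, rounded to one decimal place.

Apply inverse-square spreading to bring every level to the receiver, then sum 10^(L/10).
cooling tower: 88 − 20·log₁₀(23.4/2.8) = 88 − 18.44 = 69.56 dB.
blower: 92 − 20·log₁₀(15.4/2.8) = 92 − 14.81 = 77.19 dB.
fan: 85 − 20·log₁₀(22.1/2.8) = 85 − 17.94 = 67.06 dB.
Σ 10^(L/10) = 6.650e+07 → L_total = 10·log₁₀(6.650e+07) = 78.23 dB.

78.2 dB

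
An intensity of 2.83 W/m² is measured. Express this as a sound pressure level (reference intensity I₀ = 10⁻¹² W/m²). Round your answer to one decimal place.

124.5 dB

Dividing by I₀ shifts the exponent by 12: I/I₀ = 2.83×10^12.
L = 10·(0.4518 + 12) = 124.52 dB.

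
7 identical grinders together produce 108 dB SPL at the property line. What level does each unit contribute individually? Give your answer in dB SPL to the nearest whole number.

100 dB SPL

Dividing the total intensity by 7 lowers the level by 10·log₁₀ 7 = 8.451 dB: L₁ = 108 − 8.451.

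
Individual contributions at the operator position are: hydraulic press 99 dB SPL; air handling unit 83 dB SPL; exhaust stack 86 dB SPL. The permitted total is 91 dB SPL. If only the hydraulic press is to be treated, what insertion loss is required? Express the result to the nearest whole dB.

11 dB

Everything except the hydraulic press sums to 10^(83/10) + 10^(86/10) = 5.976e+08 in linear terms, 87.76 dB SPL.
To meet 91 dB SPL overall, the treated hydraulic press may contribute at most 10^(91/10) − 5.976e+08 = 6.613e+08, i.e. 88.20 dB SPL.
Required insertion loss = 99 − 88.20 = 10.80 dB.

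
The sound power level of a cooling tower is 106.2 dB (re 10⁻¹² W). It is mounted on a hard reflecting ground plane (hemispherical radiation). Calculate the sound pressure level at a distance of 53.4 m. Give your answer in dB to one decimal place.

L_p = L_w − 10·log₁₀(2π·r²) with r = 53.4 m.
2π·r² = 1.792e+04 m², 10·log₁₀ of that is 42.533 dB.
L_p = 106.2 − 42.533 = 63.67 dB.

63.7 dB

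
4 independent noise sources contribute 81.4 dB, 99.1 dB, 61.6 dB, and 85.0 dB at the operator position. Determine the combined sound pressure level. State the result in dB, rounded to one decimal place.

99.3 dB

Incoherent sources combine by intensity addition: L_total = 10·log₁₀(Σ 10^(L_i/10)).
Σ 10^(L/10) = 10^(81.4/10) + 10^(99.1/10) + 10^(61.6/10) + 10^(85.0/10) = 8.584e+09.
L_total = 10·log₁₀(8.584e+09) = 99.34 dB.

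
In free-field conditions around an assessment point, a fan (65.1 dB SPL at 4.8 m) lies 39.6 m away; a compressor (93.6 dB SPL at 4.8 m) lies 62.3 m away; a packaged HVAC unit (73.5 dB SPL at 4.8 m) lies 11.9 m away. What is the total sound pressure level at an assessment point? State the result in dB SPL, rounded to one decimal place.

72.4 dB SPL

Apply inverse-square spreading to bring every level to the receiver, then sum 10^(L/10).
fan: 65.1 − 20·log₁₀(39.6/4.8) = 65.1 − 18.33 = 46.77 dB SPL.
compressor: 93.6 − 20·log₁₀(62.3/4.8) = 93.6 − 22.26 = 71.34 dB SPL.
packaged HVAC unit: 73.5 − 20·log₁₀(11.9/4.8) = 73.5 − 7.89 = 65.61 dB SPL.
Σ 10^(L/10) = 1.729e+07 → L_total = 10·log₁₀(1.729e+07) = 72.38 dB SPL.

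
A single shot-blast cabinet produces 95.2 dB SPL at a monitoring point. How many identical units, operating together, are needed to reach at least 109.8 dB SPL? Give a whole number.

Need L₁ + 10·log₁₀ N ≥ 109.8, i.e. log₁₀ N ≥ 1.46.
N ≥ 10^(14.6/10) = 28.840, so N = 29.

29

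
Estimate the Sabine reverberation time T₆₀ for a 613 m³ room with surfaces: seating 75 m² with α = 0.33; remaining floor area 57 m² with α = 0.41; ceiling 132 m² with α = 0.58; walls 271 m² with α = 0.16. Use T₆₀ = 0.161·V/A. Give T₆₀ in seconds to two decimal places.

0.59 s

Total absorption A = 75·0.33 + 57·0.41 + 132·0.58 + 271·0.16 = 168.04 m² sabins.
T₆₀ = 0.161 × 613 / 168.04 = 0.587 s.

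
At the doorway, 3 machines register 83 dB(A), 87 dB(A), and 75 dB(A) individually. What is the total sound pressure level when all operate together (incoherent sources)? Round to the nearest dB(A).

89 dB(A)

Incoherent sources combine by intensity addition: L_total = 10·log₁₀(Σ 10^(L_i/10)).
Σ 10^(L/10) = 10^(83/10) + 10^(87/10) + 10^(75/10) = 7.323e+08.
L_total = 10·log₁₀(7.323e+08) = 88.65 dB(A).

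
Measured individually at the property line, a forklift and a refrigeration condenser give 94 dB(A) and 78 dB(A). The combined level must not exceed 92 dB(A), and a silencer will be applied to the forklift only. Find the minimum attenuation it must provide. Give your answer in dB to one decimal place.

2.2 dB

Everything except the forklift sums to 10^(78/10) = 6.310e+07 in linear terms, 78.00 dB(A).
To meet 92 dB(A) overall, the treated forklift may contribute at most 10^(92/10) − 6.310e+07 = 1.522e+09, i.e. 91.82 dB(A).
So the forklift must be reduced from 94 to 91.82 dB(A): IL = 2.18 dB.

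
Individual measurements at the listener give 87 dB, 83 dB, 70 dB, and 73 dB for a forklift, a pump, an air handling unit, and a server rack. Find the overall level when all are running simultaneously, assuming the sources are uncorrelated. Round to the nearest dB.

89 dB

For uncorrelated sources the intensities add, so convert each level to linear form, sum, and take 10·log₁₀ of the total.
Σ 10^(L/10) = 10^(87/10) + 10^(83/10) + 10^(70/10) + 10^(73/10) = 7.307e+08.
L_total = 10·log₁₀(7.307e+08) = 88.64 dB.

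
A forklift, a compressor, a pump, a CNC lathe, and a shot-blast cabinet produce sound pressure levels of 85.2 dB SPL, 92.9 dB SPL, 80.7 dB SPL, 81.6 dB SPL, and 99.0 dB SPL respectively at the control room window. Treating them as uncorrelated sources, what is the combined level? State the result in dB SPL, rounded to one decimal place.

For uncorrelated sources the intensities add, so convert each level to linear form, sum, and take 10·log₁₀ of the total.
Σ 10^(L/10) = 10^(85.2/10) + 10^(92.9/10) + 10^(80.7/10) + 10^(81.6/10) + 10^(99.0/10) = 1.049e+10.
L_total = 10·log₁₀(1.049e+10) = 100.21 dB SPL.

100.2 dB SPL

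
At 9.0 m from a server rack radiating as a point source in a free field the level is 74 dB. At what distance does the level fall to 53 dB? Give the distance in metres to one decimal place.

The 21.0 dB drop corresponds to a distance ratio of 10^(21.0/20) for a point source.
r₂ = 9.0·10^((74−53)/20) = 9.0·10^(21.0/20) = 100.98 m.

101.0 m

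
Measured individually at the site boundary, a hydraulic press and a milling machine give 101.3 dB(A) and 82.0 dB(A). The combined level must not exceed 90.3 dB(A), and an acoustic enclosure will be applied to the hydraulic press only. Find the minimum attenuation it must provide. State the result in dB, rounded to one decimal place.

Fixed contribution from the other source: Σ 10^(L/10) = 10^(82.0/10) = 1.585e+08 (82.00 dB(A)).
The limit corresponds to 10^(90.3/10) = 1.072e+09; subtracting the fixed part leaves 9.130e+08 for the hydraulic press, i.e. 89.60 dB(A).
Required insertion loss = 101.3 − 89.60 = 11.70 dB.

11.7 dB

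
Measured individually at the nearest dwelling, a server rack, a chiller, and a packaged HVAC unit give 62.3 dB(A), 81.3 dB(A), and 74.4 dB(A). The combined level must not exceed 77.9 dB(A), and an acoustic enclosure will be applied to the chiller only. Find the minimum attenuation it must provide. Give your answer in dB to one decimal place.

6.2 dB

The untreated sources together contribute 10^(62.3/10) + 10^(74.4/10) = 2.924e+07, i.e. 74.66 dB(A).
The limit corresponds to 10^(77.9/10) = 6.166e+07; subtracting the fixed part leaves 3.242e+07 for the chiller, i.e. 75.11 dB(A).
Required insertion loss = 81.3 − 75.11 = 6.19 dB.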